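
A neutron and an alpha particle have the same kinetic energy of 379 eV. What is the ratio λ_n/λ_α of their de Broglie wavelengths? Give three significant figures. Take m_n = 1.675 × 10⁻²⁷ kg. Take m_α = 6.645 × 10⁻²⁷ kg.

λ_n/λ_α = 1.99

At fixed KE, p = √(2mKE) so λ = h/p ∝ 1/√m.
λ_n/λ_α = √(m_α/m_n) = √(6.645 × 10⁻²⁷/1.675 × 10⁻²⁷) = √(3.967) = 1.99.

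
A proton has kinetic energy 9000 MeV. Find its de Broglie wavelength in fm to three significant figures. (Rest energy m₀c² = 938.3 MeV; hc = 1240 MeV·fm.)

λ = 0.125 fm

Total energy E = KE + m₀c² = 9000 + 938.3 = 9938.3 MeV.
(pc)² = E² − (m₀c²)² = (9938.3)² − (938.3)² = 9.789 × 10⁷ MeV², so pc = 9894 MeV.
λ = hc/(pc) = 1240 MeV·fm / 9894 MeV = 0.125 fm.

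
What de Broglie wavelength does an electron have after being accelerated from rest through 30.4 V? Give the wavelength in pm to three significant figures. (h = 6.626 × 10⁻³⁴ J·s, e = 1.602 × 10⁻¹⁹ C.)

KE = eV = 1.602 × 10⁻¹⁹ × 30.40 = 4.870 × 10⁻¹⁸ J.
p = √(2mKE) = √(2 × 9.109 × 10⁻³¹ × 4.870 × 10⁻¹⁸) = 2.979 × 10⁻²⁴ kg·m/s.
λ = h/p = 6.626 × 10⁻³⁴ / 2.979 × 10⁻²⁴ = 2.22 × 10⁻¹⁰ m = 222 pm.

λ = 222 pm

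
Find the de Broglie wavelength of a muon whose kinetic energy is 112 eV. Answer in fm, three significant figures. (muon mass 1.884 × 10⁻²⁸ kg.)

KE = 112 eV = 1.794 × 10⁻¹⁷ J.
p = √(2mKE) = √(2 × 1.884 × 10⁻²⁸ × 1.794 × 10⁻¹⁷) = 8.222 × 10⁻²³ kg·m/s.
λ = h/p = 6.626 × 10⁻³⁴ / 8.222 × 10⁻²³ = 8.06 × 10⁻¹² m = 8060 fm.

λ = 8060 fm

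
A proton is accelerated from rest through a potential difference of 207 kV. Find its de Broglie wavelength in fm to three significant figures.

KE = eV = 1.602 × 10⁻¹⁹ × 2.070 × 10⁵ = 3.316 × 10⁻¹⁴ J.
p = √(2mKE) = √(2 × 1.673 × 10⁻²⁷ × 3.316 × 10⁻¹⁴) = 1.053 × 10⁻²⁰ kg·m/s.
λ = h/p = 6.626 × 10⁻³⁴ / 1.053 × 10⁻²⁰ = 6.29 × 10⁻¹⁴ m = 62.9 fm.

λ = 62.9 fm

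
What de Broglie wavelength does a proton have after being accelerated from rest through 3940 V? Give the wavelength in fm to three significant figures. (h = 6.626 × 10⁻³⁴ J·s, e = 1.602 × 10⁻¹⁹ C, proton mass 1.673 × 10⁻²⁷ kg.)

λ = 456 fm

KE = eV = 1.602 × 10⁻¹⁹ × 3940 = 6.312 × 10⁻¹⁶ J.
p = √(2mKE) = √(2 × 1.673 × 10⁻²⁷ × 6.312 × 10⁻¹⁶) = 1.453 × 10⁻²¹ kg·m/s.
λ = h/p = 6.626 × 10⁻³⁴ / 1.453 × 10⁻²¹ = 4.56 × 10⁻¹³ m = 456 fm.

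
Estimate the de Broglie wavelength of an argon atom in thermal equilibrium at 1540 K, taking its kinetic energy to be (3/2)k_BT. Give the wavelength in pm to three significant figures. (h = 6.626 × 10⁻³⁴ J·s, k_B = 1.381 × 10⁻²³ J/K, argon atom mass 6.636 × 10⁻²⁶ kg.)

KE = (3/2)k_BT = 1.5 × 1.381 × 10⁻²³ × 1540 = 3.190 × 10⁻²⁰ J.
p = √(2mKE) = √(2 × 6.636 × 10⁻²⁶ × 3.190 × 10⁻²⁰) = 6.507 × 10⁻²³ kg·m/s.
λ = h/p = 1.02 × 10⁻¹¹ m = 10.2 pm.

λ = 10.2 pm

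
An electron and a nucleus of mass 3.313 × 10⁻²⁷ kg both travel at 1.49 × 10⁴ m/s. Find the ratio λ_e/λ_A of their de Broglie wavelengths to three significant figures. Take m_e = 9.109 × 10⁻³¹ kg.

At fixed v, p = mv so λ = h/(mv) ∝ 1/m.
λ_e/λ_A = m_A/m_e = 3.313 × 10⁻²⁷/9.109 × 10⁻³¹ = 3640.

λ_e/λ_A = 3640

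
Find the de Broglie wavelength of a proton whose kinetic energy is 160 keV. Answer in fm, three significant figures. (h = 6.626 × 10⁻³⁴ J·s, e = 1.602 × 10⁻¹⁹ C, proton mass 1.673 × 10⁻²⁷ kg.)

λ = 71.5 fm

KE = 160 keV = 2.563 × 10⁻¹⁴ J.
p = √(2mKE) = √(2 × 1.673 × 10⁻²⁷ × 2.563 × 10⁻¹⁴) = 9.261 × 10⁻²¹ kg·m/s.
λ = h/p = 6.626 × 10⁻³⁴ / 9.261 × 10⁻²¹ = 7.15 × 10⁻¹⁴ m = 71.5 fm.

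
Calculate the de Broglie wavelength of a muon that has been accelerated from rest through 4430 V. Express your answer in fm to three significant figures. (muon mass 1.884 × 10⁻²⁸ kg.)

KE = eV = 1.602 × 10⁻¹⁹ × 4430 = 7.097 × 10⁻¹⁶ J.
p = √(2mKE) = √(2 × 1.884 × 10⁻²⁸ × 7.097 × 10⁻¹⁶) = 5.171 × 10⁻²² kg·m/s.
λ = h/p = 6.626 × 10⁻³⁴ / 5.171 × 10⁻²² = 1.28 × 10⁻¹² m = 1280 fm.

λ = 1280 fm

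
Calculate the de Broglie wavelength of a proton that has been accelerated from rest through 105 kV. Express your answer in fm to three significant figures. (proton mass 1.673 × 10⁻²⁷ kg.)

KE = eV = 1.602 × 10⁻¹⁹ × 1.050 × 10⁵ = 1.682 × 10⁻¹⁴ J.
p = √(2mKE) = √(2 × 1.673 × 10⁻²⁷ × 1.682 × 10⁻¹⁴) = 7.502 × 10⁻²¹ kg·m/s.
λ = h/p = 6.626 × 10⁻³⁴ / 7.502 × 10⁻²¹ = 8.83 × 10⁻¹⁴ m = 88.3 fm.

λ = 88.3 fm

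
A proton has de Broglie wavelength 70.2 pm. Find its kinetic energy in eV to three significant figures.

KE = 0.166 eV

p = h/λ = 6.626 × 10⁻³⁴ / 7.020 × 10⁻¹¹ = 9.439 × 10⁻²⁴ kg·m/s.
KE = p²/(2m) = (9.439 × 10⁻²⁴)² / (2 × 1.673 × 10⁻²⁷) = 2.663 × 10⁻²⁰ J = 0.166 eV.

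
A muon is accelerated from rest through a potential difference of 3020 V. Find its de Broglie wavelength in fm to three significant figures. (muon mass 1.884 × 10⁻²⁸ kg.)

KE = eV = 1.602 × 10⁻¹⁹ × 3020 = 4.838 × 10⁻¹⁶ J.
p = √(2mKE) = √(2 × 1.884 × 10⁻²⁸ × 4.838 × 10⁻¹⁶) = 4.270 × 10⁻²² kg·m/s.
λ = h/p = 6.626 × 10⁻³⁴ / 4.270 × 10⁻²² = 1.55 × 10⁻¹² m = 1550 fm.

λ = 1550 fm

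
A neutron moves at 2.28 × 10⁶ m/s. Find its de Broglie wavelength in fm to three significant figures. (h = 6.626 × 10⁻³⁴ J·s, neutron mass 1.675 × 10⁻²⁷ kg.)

p = mv = 1.675 × 10⁻²⁷ × 2.28 × 10⁶ = 3.819 × 10⁻²¹ kg·m/s.
λ = h/p = 6.626 × 10⁻³⁴ / 3.819 × 10⁻²¹ = 1.74 × 10⁻¹³ m = 174 fm.

λ = 174 fm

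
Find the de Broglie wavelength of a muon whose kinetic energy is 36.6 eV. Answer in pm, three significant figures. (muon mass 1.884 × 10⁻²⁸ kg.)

λ = 14.1 pm

KE = 36.6 eV = 5.863 × 10⁻¹⁸ J.
p = √(2mKE) = √(2 × 1.884 × 10⁻²⁸ × 5.863 × 10⁻¹⁸) = 4.700 × 10⁻²³ kg·m/s.
λ = h/p = 6.626 × 10⁻³⁴ / 4.700 × 10⁻²³ = 1.41 × 10⁻¹¹ m = 14.1 pm.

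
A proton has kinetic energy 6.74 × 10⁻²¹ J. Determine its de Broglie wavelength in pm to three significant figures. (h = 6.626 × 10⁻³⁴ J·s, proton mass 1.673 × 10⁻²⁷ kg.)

λ = 140 pm

p = √(2mKE) = √(2 × 1.673 × 10⁻²⁷ × 6.740 × 10⁻²¹) = 4.749 × 10⁻²⁴ kg·m/s.
λ = h/p = 6.626 × 10⁻³⁴ / 4.749 × 10⁻²⁴ = 1.40 × 10⁻¹⁰ m = 140 pm.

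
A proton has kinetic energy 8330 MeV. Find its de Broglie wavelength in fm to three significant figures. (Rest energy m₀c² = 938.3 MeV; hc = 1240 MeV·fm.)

Total energy E = KE + m₀c² = 8330 + 938.3 = 9268.3 MeV.
(pc)² = E² − (m₀c²)² = (9268.3)² − (938.3)² = 8.502 × 10⁷ MeV², so pc = 9221 MeV.
λ = hc/(pc) = 1240 MeV·fm / 9221 MeV = 0.134 fm.

λ = 0.134 fm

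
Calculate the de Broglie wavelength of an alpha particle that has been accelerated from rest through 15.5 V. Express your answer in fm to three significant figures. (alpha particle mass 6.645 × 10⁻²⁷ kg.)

KE = 2eV = 2 × 1.602 × 10⁻¹⁹ × 15.50 = 4.966 × 10⁻¹⁸ J.
p = √(2mKE) = √(2 × 6.645 × 10⁻²⁷ × 4.966 × 10⁻¹⁸) = 2.569 × 10⁻²² kg·m/s.
λ = h/p = 6.626 × 10⁻³⁴ / 2.569 × 10⁻²² = 2.58 × 10⁻¹² m = 2580 fm.

λ = 2580 fm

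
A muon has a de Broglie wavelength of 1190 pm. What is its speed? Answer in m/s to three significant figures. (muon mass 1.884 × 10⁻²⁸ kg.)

p = h/λ = 6.626 × 10⁻³⁴ / 1.190 × 10⁻⁹ = 5.568 × 10⁻²⁵ kg·m/s.
v = p/m = 5.568 × 10⁻²⁵ / 1.884 × 10⁻²⁸ = 2.96 × 10³ m/s = 2960 m/s.

v = 2960 m/s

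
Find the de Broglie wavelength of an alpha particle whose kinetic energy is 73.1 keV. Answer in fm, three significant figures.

λ = 53.1 fm

KE = 73.1 keV = 1.171 × 10⁻¹⁴ J.
p = √(2mKE) = √(2 × 6.645 × 10⁻²⁷ × 1.171 × 10⁻¹⁴) = 1.248 × 10⁻²⁰ kg·m/s.
λ = h/p = 6.626 × 10⁻³⁴ / 1.248 × 10⁻²⁰ = 5.31 × 10⁻¹⁴ m = 53.1 fm.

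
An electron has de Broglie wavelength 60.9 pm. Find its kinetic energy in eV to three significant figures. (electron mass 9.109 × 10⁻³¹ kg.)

p = h/λ = 6.626 × 10⁻³⁴ / 6.090 × 10⁻¹¹ = 1.088 × 10⁻²³ kg·m/s.
KE = p²/(2m) = (1.088 × 10⁻²³)² / (2 × 9.109 × 10⁻³¹) = 6.498 × 10⁻¹⁷ J = 406 eV.

KE = 406 eV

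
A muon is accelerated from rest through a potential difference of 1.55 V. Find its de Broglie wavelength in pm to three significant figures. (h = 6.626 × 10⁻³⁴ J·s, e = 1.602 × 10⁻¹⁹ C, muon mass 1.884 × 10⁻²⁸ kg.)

KE = eV = 1.602 × 10⁻¹⁹ × 1.550 = 2.483 × 10⁻¹⁹ J.
p = √(2mKE) = √(2 × 1.884 × 10⁻²⁸ × 2.483 × 10⁻¹⁹) = 9.673 × 10⁻²⁴ kg·m/s.
λ = h/p = 6.626 × 10⁻³⁴ / 9.673 × 10⁻²⁴ = 6.85 × 10⁻¹¹ m = 68.5 pm.

λ = 68.5 pm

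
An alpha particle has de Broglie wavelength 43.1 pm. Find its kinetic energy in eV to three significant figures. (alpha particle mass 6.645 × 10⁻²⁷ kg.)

p = h/λ = 6.626 × 10⁻³⁴ / 4.310 × 10⁻¹¹ = 1.537 × 10⁻²³ kg·m/s.
KE = p²/(2m) = (1.537 × 10⁻²³)² / (2 × 6.645 × 10⁻²⁷) = 1.778 × 10⁻²⁰ J = 0.111 eV.

KE = 0.111 eV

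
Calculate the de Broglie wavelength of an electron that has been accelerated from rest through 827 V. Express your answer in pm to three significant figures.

KE = eV = 1.602 × 10⁻¹⁹ × 827.0 = 1.325 × 10⁻¹⁶ J.
p = √(2mKE) = √(2 × 9.109 × 10⁻³¹ × 1.325 × 10⁻¹⁶) = 1.554 × 10⁻²³ kg·m/s.
λ = h/p = 6.626 × 10⁻³⁴ / 1.554 × 10⁻²³ = 4.26 × 10⁻¹¹ m = 42.6 pm.

λ = 42.6 pm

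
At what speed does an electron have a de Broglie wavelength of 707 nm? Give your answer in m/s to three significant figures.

v = 1030 m/s

p = h/λ = 6.626 × 10⁻³⁴ / 7.070 × 10⁻⁷ = 9.372 × 10⁻²⁸ kg·m/s.
v = p/m = 9.372 × 10⁻²⁸ / 9.109 × 10⁻³¹ = 1.03 × 10³ m/s = 1030 m/s.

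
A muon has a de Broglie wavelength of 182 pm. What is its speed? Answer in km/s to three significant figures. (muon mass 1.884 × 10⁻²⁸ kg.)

v = 19.3 km/s

p = h/λ = 6.626 × 10⁻³⁴ / 1.820 × 10⁻¹⁰ = 3.641 × 10⁻²⁴ kg·m/s.
v = p/m = 3.641 × 10⁻²⁴ / 1.884 × 10⁻²⁸ = 1.93 × 10⁴ m/s = 19.3 km/s.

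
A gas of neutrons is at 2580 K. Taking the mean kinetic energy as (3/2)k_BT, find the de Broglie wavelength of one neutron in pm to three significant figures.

λ = 49.5 pm

KE = (3/2)k_BT = 1.5 × 1.381 × 10⁻²³ × 2580 = 5.344 × 10⁻²⁰ J.
p = √(2mKE) = √(2 × 1.675 × 10⁻²⁷ × 5.344 × 10⁻²⁰) = 1.338 × 10⁻²³ kg·m/s.
λ = h/p = 4.95 × 10⁻¹¹ m = 49.5 pm.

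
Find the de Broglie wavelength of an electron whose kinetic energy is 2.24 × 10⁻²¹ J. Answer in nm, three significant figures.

λ = 10.4 nm

p = √(2mKE) = √(2 × 9.109 × 10⁻³¹ × 2.240 × 10⁻²¹) = 6.388 × 10⁻²⁶ kg·m/s.
λ = h/p = 6.626 × 10⁻³⁴ / 6.388 × 10⁻²⁶ = 1.04 × 10⁻⁸ m = 10.4 nm.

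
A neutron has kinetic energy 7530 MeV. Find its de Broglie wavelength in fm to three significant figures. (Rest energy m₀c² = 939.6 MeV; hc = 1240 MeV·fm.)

Total energy E = KE + m₀c² = 7530 + 939.6 = 8469.6 MeV.
(pc)² = E² − (m₀c²)² = (8469.6)² − (939.6)² = 7.085 × 10⁷ MeV², so pc = 8417 MeV.
λ = hc/(pc) = 1240 MeV·fm / 8417 MeV = 0.147 fm.

λ = 0.147 fm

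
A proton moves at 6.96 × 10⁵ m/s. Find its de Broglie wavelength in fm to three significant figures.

λ = 569 fm

p = mv = 1.673 × 10⁻²⁷ × 6.96 × 10⁵ = 1.164 × 10⁻²¹ kg·m/s.
λ = h/p = 6.626 × 10⁻³⁴ / 1.164 × 10⁻²¹ = 5.69 × 10⁻¹³ m = 569 fm.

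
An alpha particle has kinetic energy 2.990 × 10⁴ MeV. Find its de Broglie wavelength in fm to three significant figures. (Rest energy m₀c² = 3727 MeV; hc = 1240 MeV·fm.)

λ = 0.0371 fm

Total energy E = KE + m₀c² = 2.990 × 10⁴ + 3727 = 33627 MeV.
(pc)² = E² − (m₀c²)² = (33627)² − (3727)² = 1.117 × 10⁹ MeV², so pc = 3.342 × 10⁴ MeV.
λ = hc/(pc) = 1240 MeV·fm / 3.342 × 10⁴ MeV = 0.0371 fm.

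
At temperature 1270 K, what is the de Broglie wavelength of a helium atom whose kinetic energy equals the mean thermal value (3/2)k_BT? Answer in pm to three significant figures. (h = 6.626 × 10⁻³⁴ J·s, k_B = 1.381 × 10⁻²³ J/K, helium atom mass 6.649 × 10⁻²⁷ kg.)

KE = (3/2)k_BT = 1.5 × 1.381 × 10⁻²³ × 1270 = 2.631 × 10⁻²⁰ J.
p = √(2mKE) = √(2 × 6.649 × 10⁻²⁷ × 2.631 × 10⁻²⁰) = 1.870 × 10⁻²³ kg·m/s.
λ = h/p = 3.54 × 10⁻¹¹ m = 35.4 pm.

λ = 35.4 pm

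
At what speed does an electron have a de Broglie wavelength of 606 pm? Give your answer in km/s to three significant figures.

v = 1200 km/s

p = h/λ = 6.626 × 10⁻³⁴ / 6.060 × 10⁻¹⁰ = 1.093 × 10⁻²⁴ kg·m/s.
v = p/m = 1.093 × 10⁻²⁴ / 9.109 × 10⁻³¹ = 1.20 × 10⁶ m/s = 1200 km/s.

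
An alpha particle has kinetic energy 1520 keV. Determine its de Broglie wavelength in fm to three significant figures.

KE = 1520 keV = 2.435 × 10⁻¹³ J.
p = √(2mKE) = √(2 × 6.645 × 10⁻²⁷ × 2.435 × 10⁻¹³) = 5.689 × 10⁻²⁰ kg·m/s.
λ = h/p = 6.626 × 10⁻³⁴ / 5.689 × 10⁻²⁰ = 1.16 × 10⁻¹⁴ m = 11.6 fm.

λ = 11.6 fm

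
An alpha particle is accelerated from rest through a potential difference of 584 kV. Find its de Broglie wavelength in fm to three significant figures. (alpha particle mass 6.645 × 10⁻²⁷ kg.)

KE = 2eV = 2 × 1.602 × 10⁻¹⁹ × 5.840 × 10⁵ = 1.871 × 10⁻¹³ J.
p = √(2mKE) = √(2 × 6.645 × 10⁻²⁷ × 1.871 × 10⁻¹³) = 4.987 × 10⁻²⁰ kg·m/s.
λ = h/p = 6.626 × 10⁻³⁴ / 4.987 × 10⁻²⁰ = 1.33 × 10⁻¹⁴ m = 13.3 fm.

λ = 13.3 fm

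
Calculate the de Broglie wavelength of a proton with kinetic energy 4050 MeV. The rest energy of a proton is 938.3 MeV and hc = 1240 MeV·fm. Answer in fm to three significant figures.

Total energy E = KE + m₀c² = 4050 + 938.3 = 4988.3 MeV.
(pc)² = E² − (m₀c²)² = (4988.3)² − (938.3)² = 2.400 × 10⁷ MeV², so pc = 4899 MeV.
λ = hc/(pc) = 1240 MeV·fm / 4899 MeV = 0.253 fm.

λ = 0.253 fm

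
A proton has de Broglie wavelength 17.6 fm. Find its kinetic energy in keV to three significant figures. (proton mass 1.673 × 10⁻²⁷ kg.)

KE = 2640 keV

p = h/λ = 6.626 × 10⁻³⁴ / 1.760 × 10⁻¹⁴ = 3.765 × 10⁻²⁰ kg·m/s.
KE = p²/(2m) = (3.765 × 10⁻²⁰)² / (2 × 1.673 × 10⁻²⁷) = 4.236 × 10⁻¹³ J = 2640 keV.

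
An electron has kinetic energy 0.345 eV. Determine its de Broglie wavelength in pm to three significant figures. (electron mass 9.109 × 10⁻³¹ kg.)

λ = 2090 pm

KE = 0.345 eV = 5.527 × 10⁻²⁰ J.
p = √(2mKE) = √(2 × 9.109 × 10⁻³¹ × 5.527 × 10⁻²⁰) = 3.173 × 10⁻²⁵ kg·m/s.
λ = h/p = 6.626 × 10⁻³⁴ / 3.173 × 10⁻²⁵ = 2.09 × 10⁻⁹ m = 2090 pm.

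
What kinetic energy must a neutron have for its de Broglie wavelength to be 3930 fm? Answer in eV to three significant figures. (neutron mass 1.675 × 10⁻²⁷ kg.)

p = h/λ = 6.626 × 10⁻³⁴ / 3.930 × 10⁻¹² = 1.686 × 10⁻²² kg·m/s.
KE = p²/(2m) = (1.686 × 10⁻²²)² / (2 × 1.675 × 10⁻²⁷) = 8.485 × 10⁻¹⁸ J = 53.0 eV.

KE = 53.0 eV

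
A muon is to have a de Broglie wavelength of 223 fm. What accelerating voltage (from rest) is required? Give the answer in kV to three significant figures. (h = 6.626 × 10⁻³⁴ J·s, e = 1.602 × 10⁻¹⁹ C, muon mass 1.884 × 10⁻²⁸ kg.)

p = h/λ = 6.626 × 10⁻³⁴ / 2.230 × 10⁻¹³ = 2.971 × 10⁻²¹ kg·m/s.
KE = p²/(2m) = 2.343 × 10⁻¹⁴ J.
V = KE/e = 2.343 × 10⁻¹⁴ / (1.602 × 10⁻¹⁹) = 146 kV.

V = 146 kV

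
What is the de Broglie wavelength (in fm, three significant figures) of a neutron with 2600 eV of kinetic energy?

λ = 561 fm

KE = 2600 eV = 4.165 × 10⁻¹⁶ J.
p = √(2mKE) = √(2 × 1.675 × 10⁻²⁷ × 4.165 × 10⁻¹⁶) = 1.181 × 10⁻²¹ kg·m/s.
λ = h/p = 6.626 × 10⁻³⁴ / 1.181 × 10⁻²¹ = 5.61 × 10⁻¹³ m = 561 fm.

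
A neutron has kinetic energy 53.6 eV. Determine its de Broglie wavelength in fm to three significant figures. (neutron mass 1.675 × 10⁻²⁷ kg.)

KE = 53.6 eV = 8.587 × 10⁻¹⁸ J.
p = √(2mKE) = √(2 × 1.675 × 10⁻²⁷ × 8.587 × 10⁻¹⁸) = 1.696 × 10⁻²² kg·m/s.
λ = h/p = 6.626 × 10⁻³⁴ / 1.696 × 10⁻²² = 3.91 × 10⁻¹² m = 3910 fm.

λ = 3910 fm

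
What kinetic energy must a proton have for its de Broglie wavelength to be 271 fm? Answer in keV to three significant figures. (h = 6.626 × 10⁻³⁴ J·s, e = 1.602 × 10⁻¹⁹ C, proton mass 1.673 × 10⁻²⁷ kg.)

p = h/λ = 6.626 × 10⁻³⁴ / 2.710 × 10⁻¹³ = 2.445 × 10⁻²¹ kg·m/s.
KE = p²/(2m) = (2.445 × 10⁻²¹)² / (2 × 1.673 × 10⁻²⁷) = 1.787 × 10⁻¹⁵ J = 11.2 keV.

KE = 11.2 keV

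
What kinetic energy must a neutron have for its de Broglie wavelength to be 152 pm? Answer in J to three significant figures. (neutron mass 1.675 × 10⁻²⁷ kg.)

p = h/λ = 6.626 × 10⁻³⁴ / 1.520 × 10⁻¹⁰ = 4.359 × 10⁻²⁴ kg·m/s.
KE = p²/(2m) = (4.359 × 10⁻²⁴)² / (2 × 1.675 × 10⁻²⁷) = 5.672 × 10⁻²¹ J = 5.67 × 10⁻²¹ J.

KE = 5.67 × 10⁻²¹ J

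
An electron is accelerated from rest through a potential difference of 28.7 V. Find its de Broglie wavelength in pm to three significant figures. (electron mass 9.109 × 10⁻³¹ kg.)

λ = 229 pm

KE = eV = 1.602 × 10⁻¹⁹ × 28.70 = 4.598 × 10⁻¹⁸ J.
p = √(2mKE) = √(2 × 9.109 × 10⁻³¹ × 4.598 × 10⁻¹⁸) = 2.894 × 10⁻²⁴ kg·m/s.
λ = h/p = 6.626 × 10⁻³⁴ / 2.894 × 10⁻²⁴ = 2.29 × 10⁻¹⁰ m = 229 pm.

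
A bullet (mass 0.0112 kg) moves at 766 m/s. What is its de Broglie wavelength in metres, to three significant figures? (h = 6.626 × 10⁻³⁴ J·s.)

λ = 7.72 × 10⁻³⁵ m

p = mv = 0.0112 × 766 = 8.579 kg·m/s.
λ = h/p = 6.626 × 10⁻³⁴ / 8.579 = 7.72 × 10⁻³⁵ m.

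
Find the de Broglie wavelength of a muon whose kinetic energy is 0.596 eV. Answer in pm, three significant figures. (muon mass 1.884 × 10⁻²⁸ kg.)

KE = 0.596 eV = 9.548 × 10⁻²⁰ J.
p = √(2mKE) = √(2 × 1.884 × 10⁻²⁸ × 9.548 × 10⁻²⁰) = 5.998 × 10⁻²⁴ kg·m/s.
λ = h/p = 6.626 × 10⁻³⁴ / 5.998 × 10⁻²⁴ = 1.10 × 10⁻¹⁰ m = 110 pm.

λ = 110 pm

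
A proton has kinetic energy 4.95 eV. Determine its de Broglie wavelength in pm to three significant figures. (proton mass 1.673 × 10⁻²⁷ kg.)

λ = 12.9 pm

KE = 4.95 eV = 7.930 × 10⁻¹⁹ J.
p = √(2mKE) = √(2 × 1.673 × 10⁻²⁷ × 7.930 × 10⁻¹⁹) = 5.151 × 10⁻²³ kg·m/s.
λ = h/p = 6.626 × 10⁻³⁴ / 5.151 × 10⁻²³ = 1.29 × 10⁻¹¹ m = 12.9 pm.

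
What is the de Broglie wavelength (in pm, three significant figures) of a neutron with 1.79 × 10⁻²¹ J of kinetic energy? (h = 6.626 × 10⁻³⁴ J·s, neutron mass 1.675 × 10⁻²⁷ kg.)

p = √(2mKE) = √(2 × 1.675 × 10⁻²⁷ × 1.790 × 10⁻²¹) = 2.449 × 10⁻²⁴ kg·m/s.
λ = h/p = 6.626 × 10⁻³⁴ / 2.449 × 10⁻²⁴ = 2.71 × 10⁻¹⁰ m = 271 pm.

λ = 271 pm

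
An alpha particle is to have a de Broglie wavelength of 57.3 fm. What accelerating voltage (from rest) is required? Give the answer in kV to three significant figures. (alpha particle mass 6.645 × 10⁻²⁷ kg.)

V = 31.4 kV

p = h/λ = 6.626 × 10⁻³⁴ / 5.730 × 10⁻¹⁴ = 1.156 × 10⁻²⁰ kg·m/s.
KE = p²/(2m) = 1.006 × 10⁻¹⁴ J.
V = KE/2e = 1.006 × 10⁻¹⁴ / (2 × 1.602 × 10⁻¹⁹) = 31.4 kV.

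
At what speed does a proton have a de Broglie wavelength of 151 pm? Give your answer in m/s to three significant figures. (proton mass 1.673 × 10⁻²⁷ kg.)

v = 2620 m/s

p = h/λ = 6.626 × 10⁻³⁴ / 1.510 × 10⁻¹⁰ = 4.388 × 10⁻²⁴ kg·m/s.
v = p/m = 4.388 × 10⁻²⁴ / 1.673 × 10⁻²⁷ = 2.62 × 10³ m/s = 2620 m/s.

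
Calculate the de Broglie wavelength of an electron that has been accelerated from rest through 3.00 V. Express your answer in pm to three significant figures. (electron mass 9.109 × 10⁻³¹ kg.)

λ = 708 pm

KE = eV = 1.602 × 10⁻¹⁹ × 3.000 = 4.806 × 10⁻¹⁹ J.
p = √(2mKE) = √(2 × 9.109 × 10⁻³¹ × 4.806 × 10⁻¹⁹) = 9.357 × 10⁻²⁵ kg·m/s.
λ = h/p = 6.626 × 10⁻³⁴ / 9.357 × 10⁻²⁵ = 7.08 × 10⁻¹⁰ m = 708 pm.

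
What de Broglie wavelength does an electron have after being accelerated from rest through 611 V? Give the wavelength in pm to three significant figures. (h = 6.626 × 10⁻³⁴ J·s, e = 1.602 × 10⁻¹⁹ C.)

λ = 49.6 pm

KE = eV = 1.602 × 10⁻¹⁹ × 611.0 = 9.788 × 10⁻¹⁷ J.
p = √(2mKE) = √(2 × 9.109 × 10⁻³¹ × 9.788 × 10⁻¹⁷) = 1.335 × 10⁻²³ kg·m/s.
λ = h/p = 6.626 × 10⁻³⁴ / 1.335 × 10⁻²³ = 4.96 × 10⁻¹¹ m = 49.6 pm.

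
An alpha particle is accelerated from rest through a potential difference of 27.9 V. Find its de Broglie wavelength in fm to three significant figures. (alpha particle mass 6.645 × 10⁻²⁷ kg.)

KE = 2eV = 2 × 1.602 × 10⁻¹⁹ × 27.90 = 8.939 × 10⁻¹⁸ J.
p = √(2mKE) = √(2 × 6.645 × 10⁻²⁷ × 8.939 × 10⁻¹⁸) = 3.447 × 10⁻²² kg·m/s.
λ = h/p = 6.626 × 10⁻³⁴ / 3.447 × 10⁻²² = 1.92 × 10⁻¹² m = 1920 fm.

λ = 1920 fm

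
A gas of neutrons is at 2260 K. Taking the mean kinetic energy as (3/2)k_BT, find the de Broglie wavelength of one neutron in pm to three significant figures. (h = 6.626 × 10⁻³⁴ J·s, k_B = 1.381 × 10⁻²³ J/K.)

λ = 52.9 pm

KE = (3/2)k_BT = 1.5 × 1.381 × 10⁻²³ × 2260 = 4.682 × 10⁻²⁰ J.
p = √(2mKE) = √(2 × 1.675 × 10⁻²⁷ × 4.682 × 10⁻²⁰) = 1.252 × 10⁻²³ kg·m/s.
λ = h/p = 5.29 × 10⁻¹¹ m = 52.9 pm.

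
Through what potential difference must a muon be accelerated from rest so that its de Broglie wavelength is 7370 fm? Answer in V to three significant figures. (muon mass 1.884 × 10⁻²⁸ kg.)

p = h/λ = 6.626 × 10⁻³⁴ / 7.370 × 10⁻¹² = 8.991 × 10⁻²³ kg·m/s.
KE = p²/(2m) = 2.145 × 10⁻¹⁷ J.
V = KE/e = 2.145 × 10⁻¹⁷ / (1.602 × 10⁻¹⁹) = 134 V.

V = 134 V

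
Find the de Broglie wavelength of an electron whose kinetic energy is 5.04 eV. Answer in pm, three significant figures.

KE = 5.04 eV = 8.074 × 10⁻¹⁹ J.
p = √(2mKE) = √(2 × 9.109 × 10⁻³¹ × 8.074 × 10⁻¹⁹) = 1.213 × 10⁻²⁴ kg·m/s.
λ = h/p = 6.626 × 10⁻³⁴ / 1.213 × 10⁻²⁴ = 5.46 × 10⁻¹⁰ m = 546 pm.

λ = 546 pm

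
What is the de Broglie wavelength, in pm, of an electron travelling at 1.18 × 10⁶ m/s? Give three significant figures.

λ = 616 pm

p = mv = 9.109 × 10⁻³¹ × 1.18 × 10⁶ = 1.075 × 10⁻²⁴ kg·m/s.
λ = h/p = 6.626 × 10⁻³⁴ / 1.075 × 10⁻²⁴ = 6.16 × 10⁻¹⁰ m = 616 pm.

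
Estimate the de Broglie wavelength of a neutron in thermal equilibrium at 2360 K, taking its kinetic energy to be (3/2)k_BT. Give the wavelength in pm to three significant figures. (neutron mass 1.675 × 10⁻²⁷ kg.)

λ = 51.8 pm

KE = (3/2)k_BT = 1.5 × 1.381 × 10⁻²³ × 2360 = 4.889 × 10⁻²⁰ J.
p = √(2mKE) = √(2 × 1.675 × 10⁻²⁷ × 4.889 × 10⁻²⁰) = 1.280 × 10⁻²³ kg·m/s.
λ = h/p = 5.18 × 10⁻¹¹ m = 51.8 pm.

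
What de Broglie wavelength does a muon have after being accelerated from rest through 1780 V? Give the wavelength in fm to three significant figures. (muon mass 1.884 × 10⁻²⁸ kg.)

KE = eV = 1.602 × 10⁻¹⁹ × 1780 = 2.852 × 10⁻¹⁶ J.
p = √(2mKE) = √(2 × 1.884 × 10⁻²⁸ × 2.852 × 10⁻¹⁶) = 3.278 × 10⁻²² kg·m/s.
λ = h/p = 6.626 × 10⁻³⁴ / 3.278 × 10⁻²² = 2.02 × 10⁻¹² m = 2020 fm.

λ = 2020 fm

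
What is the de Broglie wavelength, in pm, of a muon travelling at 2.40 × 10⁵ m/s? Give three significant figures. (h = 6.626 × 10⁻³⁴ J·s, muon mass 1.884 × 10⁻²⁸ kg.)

λ = 14.7 pm

p = mv = 1.884 × 10⁻²⁸ × 2.40 × 10⁵ = 4.522 × 10⁻²³ kg·m/s.
λ = h/p = 6.626 × 10⁻³⁴ / 4.522 × 10⁻²³ = 1.47 × 10⁻¹¹ m = 14.7 pm.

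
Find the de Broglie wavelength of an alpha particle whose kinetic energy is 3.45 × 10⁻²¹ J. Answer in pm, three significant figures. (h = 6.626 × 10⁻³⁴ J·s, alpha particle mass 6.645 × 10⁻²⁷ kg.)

p = √(2mKE) = √(2 × 6.645 × 10⁻²⁷ × 3.450 × 10⁻²¹) = 6.771 × 10⁻²⁴ kg·m/s.
λ = h/p = 6.626 × 10⁻³⁴ / 6.771 × 10⁻²⁴ = 9.79 × 10⁻¹¹ m = 97.9 pm.

λ = 97.9 pm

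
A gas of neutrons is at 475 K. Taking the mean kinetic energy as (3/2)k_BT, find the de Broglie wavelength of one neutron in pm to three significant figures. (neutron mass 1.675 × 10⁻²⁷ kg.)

KE = (3/2)k_BT = 1.5 × 1.381 × 10⁻²³ × 475 = 9.840 × 10⁻²¹ J.
p = √(2mKE) = √(2 × 1.675 × 10⁻²⁷ × 9.840 × 10⁻²¹) = 5.741 × 10⁻²⁴ kg·m/s.
λ = h/p = 1.15 × 10⁻¹⁰ m = 115 pm.

λ = 115 pm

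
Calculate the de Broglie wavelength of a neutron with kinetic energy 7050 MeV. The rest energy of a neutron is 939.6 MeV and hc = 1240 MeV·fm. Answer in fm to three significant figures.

Total energy E = KE + m₀c² = 7050 + 939.6 = 7989.6 MeV.
(pc)² = E² − (m₀c²)² = (7989.6)² − (939.6)² = 6.295 × 10⁷ MeV², so pc = 7934 MeV.
λ = hc/(pc) = 1240 MeV·fm / 7934 MeV = 0.156 fm.

λ = 0.156 fm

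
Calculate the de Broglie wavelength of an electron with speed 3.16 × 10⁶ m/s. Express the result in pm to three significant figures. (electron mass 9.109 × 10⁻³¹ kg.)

p = mv = 9.109 × 10⁻³¹ × 3.16 × 10⁶ = 2.878 × 10⁻²⁴ kg·m/s.
λ = h/p = 6.626 × 10⁻³⁴ / 2.878 × 10⁻²⁴ = 2.30 × 10⁻¹⁰ m = 230 pm.

λ = 230 pm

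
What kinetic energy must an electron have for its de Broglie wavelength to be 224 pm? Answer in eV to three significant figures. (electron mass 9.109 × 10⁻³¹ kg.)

p = h/λ = 6.626 × 10⁻³⁴ / 2.240 × 10⁻¹⁰ = 2.958 × 10⁻²⁴ kg·m/s.
KE = p²/(2m) = (2.958 × 10⁻²⁴)² / (2 × 9.109 × 10⁻³¹) = 4.803 × 10⁻¹⁸ J = 30.0 eV.

KE = 30.0 eV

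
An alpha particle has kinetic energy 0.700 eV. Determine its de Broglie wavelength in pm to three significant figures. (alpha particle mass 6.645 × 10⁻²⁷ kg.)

λ = 17.2 pm

KE = 0.700 eV = 1.121 × 10⁻¹⁹ J.
p = √(2mKE) = √(2 × 6.645 × 10⁻²⁷ × 1.121 × 10⁻¹⁹) = 3.860 × 10⁻²³ kg·m/s.
λ = h/p = 6.626 × 10⁻³⁴ / 3.860 × 10⁻²³ = 1.72 × 10⁻¹¹ m = 17.2 pm.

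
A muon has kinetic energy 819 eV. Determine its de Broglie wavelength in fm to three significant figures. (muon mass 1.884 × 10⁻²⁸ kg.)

λ = 2980 fm

KE = 819 eV = 1.312 × 10⁻¹⁶ J.
p = √(2mKE) = √(2 × 1.884 × 10⁻²⁸ × 1.312 × 10⁻¹⁶) = 2.223 × 10⁻²² kg·m/s.
λ = h/p = 6.626 × 10⁻³⁴ / 2.223 × 10⁻²² = 2.98 × 10⁻¹² m = 2980 fm.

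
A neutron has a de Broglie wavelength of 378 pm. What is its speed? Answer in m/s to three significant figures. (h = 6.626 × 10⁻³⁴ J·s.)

v = 1050 m/s

p = h/λ = 6.626 × 10⁻³⁴ / 3.780 × 10⁻¹⁰ = 1.753 × 10⁻²⁴ kg·m/s.
v = p/m = 1.753 × 10⁻²⁴ / 1.675 × 10⁻²⁷ = 1.05 × 10³ m/s = 1050 m/s.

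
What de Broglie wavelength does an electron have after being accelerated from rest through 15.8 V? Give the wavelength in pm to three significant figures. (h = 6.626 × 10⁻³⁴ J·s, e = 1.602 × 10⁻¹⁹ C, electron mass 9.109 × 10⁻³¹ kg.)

λ = 309 pm

KE = eV = 1.602 × 10⁻¹⁹ × 15.80 = 2.531 × 10⁻¹⁸ J.
p = √(2mKE) = √(2 × 9.109 × 10⁻³¹ × 2.531 × 10⁻¹⁸) = 2.147 × 10⁻²⁴ kg·m/s.
λ = h/p = 6.626 × 10⁻³⁴ / 2.147 × 10⁻²⁴ = 3.09 × 10⁻¹⁰ m = 309 pm.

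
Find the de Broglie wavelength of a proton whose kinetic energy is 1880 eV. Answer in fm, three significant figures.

λ = 660 fm

KE = 1880 eV = 3.012 × 10⁻¹⁶ J.
p = √(2mKE) = √(2 × 1.673 × 10⁻²⁷ × 3.012 × 10⁻¹⁶) = 1.004 × 10⁻²¹ kg·m/s.
λ = h/p = 6.626 × 10⁻³⁴ / 1.004 × 10⁻²¹ = 6.60 × 10⁻¹³ m = 660 fm.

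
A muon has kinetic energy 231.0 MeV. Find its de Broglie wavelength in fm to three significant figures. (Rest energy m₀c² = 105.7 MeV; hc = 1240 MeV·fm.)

Total energy E = KE + m₀c² = 231.0 + 105.7 = 336.7 MeV.
(pc)² = E² − (m₀c²)² = (336.7)² − (105.7)² = 1.022 × 10⁵ MeV², so pc = 319.7 MeV.
λ = hc/(pc) = 1240 MeV·fm / 319.7 MeV = 3.88 fm.

λ = 3.88 fm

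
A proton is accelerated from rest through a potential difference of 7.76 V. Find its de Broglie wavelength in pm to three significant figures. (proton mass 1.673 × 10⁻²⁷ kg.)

λ = 10.3 pm

KE = eV = 1.602 × 10⁻¹⁹ × 7.760 = 1.243 × 10⁻¹⁸ J.
p = √(2mKE) = √(2 × 1.673 × 10⁻²⁷ × 1.243 × 10⁻¹⁸) = 6.449 × 10⁻²³ kg·m/s.
λ = h/p = 6.626 × 10⁻³⁴ / 6.449 × 10⁻²³ = 1.03 × 10⁻¹¹ m = 10.3 pm.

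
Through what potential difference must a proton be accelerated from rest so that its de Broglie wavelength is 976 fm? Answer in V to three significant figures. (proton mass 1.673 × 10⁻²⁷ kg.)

V = 860 V

p = h/λ = 6.626 × 10⁻³⁴ / 9.760 × 10⁻¹³ = 6.789 × 10⁻²² kg·m/s.
KE = p²/(2m) = 1.377 × 10⁻¹⁶ J.
V = KE/e = 1.377 × 10⁻¹⁶ / (1.602 × 10⁻¹⁹) = 860 V.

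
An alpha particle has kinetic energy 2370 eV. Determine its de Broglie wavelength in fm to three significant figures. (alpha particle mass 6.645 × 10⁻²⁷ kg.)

λ = 295 fm

KE = 2370 eV = 3.797 × 10⁻¹⁶ J.
p = √(2mKE) = √(2 × 6.645 × 10⁻²⁷ × 3.797 × 10⁻¹⁶) = 2.246 × 10⁻²¹ kg·m/s.
λ = h/p = 6.626 × 10⁻³⁴ / 2.246 × 10⁻²¹ = 2.95 × 10⁻¹³ m = 295 fm.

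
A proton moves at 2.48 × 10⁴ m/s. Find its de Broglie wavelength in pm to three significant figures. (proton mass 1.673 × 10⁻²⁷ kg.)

λ = 16.0 pm

p = mv = 1.673 × 10⁻²⁷ × 2.48 × 10⁴ = 4.149 × 10⁻²³ kg·m/s.
λ = h/p = 6.626 × 10⁻³⁴ / 4.149 × 10⁻²³ = 1.60 × 10⁻¹¹ m = 16.0 pm.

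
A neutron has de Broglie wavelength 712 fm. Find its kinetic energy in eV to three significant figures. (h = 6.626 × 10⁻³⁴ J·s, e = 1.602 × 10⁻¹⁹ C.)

p = h/λ = 6.626 × 10⁻³⁴ / 7.120 × 10⁻¹³ = 9.306 × 10⁻²² kg·m/s.
KE = p²/(2m) = (9.306 × 10⁻²²)² / (2 × 1.675 × 10⁻²⁷) = 2.585 × 10⁻¹⁶ J = 1610 eV.

KE = 1610 eV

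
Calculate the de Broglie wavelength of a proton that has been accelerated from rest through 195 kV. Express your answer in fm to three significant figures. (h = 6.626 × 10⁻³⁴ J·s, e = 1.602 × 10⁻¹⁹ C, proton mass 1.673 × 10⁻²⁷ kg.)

KE = eV = 1.602 × 10⁻¹⁹ × 1.950 × 10⁵ = 3.124 × 10⁻¹⁴ J.
p = √(2mKE) = √(2 × 1.673 × 10⁻²⁷ × 3.124 × 10⁻¹⁴) = 1.022 × 10⁻²⁰ kg·m/s.
λ = h/p = 6.626 × 10⁻³⁴ / 1.022 × 10⁻²⁰ = 6.48 × 10⁻¹⁴ m = 64.8 fm.

λ = 64.8 fm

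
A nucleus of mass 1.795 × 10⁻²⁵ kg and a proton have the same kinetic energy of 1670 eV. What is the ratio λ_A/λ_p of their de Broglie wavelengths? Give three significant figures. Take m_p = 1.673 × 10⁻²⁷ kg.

λ_A/λ_p = 0.0965

At fixed KE, p = √(2mKE) so λ = h/p ∝ 1/√m.
λ_A/λ_p = √(m_p/m_A) = √(1.673 × 10⁻²⁷/1.795 × 10⁻²⁵) = √(9.320 × 10⁻³) = 0.0965.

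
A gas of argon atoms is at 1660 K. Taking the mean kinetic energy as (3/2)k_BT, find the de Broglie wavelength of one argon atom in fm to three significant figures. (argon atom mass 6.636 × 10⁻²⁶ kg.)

KE = (3/2)k_BT = 1.5 × 1.381 × 10⁻²³ × 1660 = 3.439 × 10⁻²⁰ J.
p = √(2mKE) = √(2 × 6.636 × 10⁻²⁶ × 3.439 × 10⁻²⁰) = 6.756 × 10⁻²³ kg·m/s.
λ = h/p = 9.81 × 10⁻¹² m = 9810 fm.

λ = 9810 fm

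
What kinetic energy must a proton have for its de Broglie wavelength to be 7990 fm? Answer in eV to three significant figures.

KE = 12.8 eV

p = h/λ = 6.626 × 10⁻³⁴ / 7.990 × 10⁻¹² = 8.293 × 10⁻²³ kg·m/s.
KE = p²/(2m) = (8.293 × 10⁻²³)² / (2 × 1.673 × 10⁻²⁷) = 2.055 × 10⁻¹⁸ J = 12.8 eV.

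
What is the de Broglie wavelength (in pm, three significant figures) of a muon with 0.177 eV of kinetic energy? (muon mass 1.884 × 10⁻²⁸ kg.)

KE = 0.177 eV = 2.836 × 10⁻²⁰ J.
p = √(2mKE) = √(2 × 1.884 × 10⁻²⁸ × 2.836 × 10⁻²⁰) = 3.269 × 10⁻²⁴ kg·m/s.
λ = h/p = 6.626 × 10⁻³⁴ / 3.269 × 10⁻²⁴ = 2.03 × 10⁻¹⁰ m = 203 pm.

λ = 203 pm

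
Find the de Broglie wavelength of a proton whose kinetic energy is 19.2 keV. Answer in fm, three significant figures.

λ = 207 fm

KE = 19.2 keV = 3.076 × 10⁻¹⁵ J.
p = √(2mKE) = √(2 × 1.673 × 10⁻²⁷ × 3.076 × 10⁻¹⁵) = 3.208 × 10⁻²¹ kg·m/s.
λ = h/p = 6.626 × 10⁻³⁴ / 3.208 × 10⁻²¹ = 2.07 × 10⁻¹³ m = 207 fm.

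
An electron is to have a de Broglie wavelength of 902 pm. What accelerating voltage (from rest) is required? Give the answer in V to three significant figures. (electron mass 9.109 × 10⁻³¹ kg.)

V = 1.85 V

p = h/λ = 6.626 × 10⁻³⁴ / 9.020 × 10⁻¹⁰ = 7.346 × 10⁻²⁵ kg·m/s.
KE = p²/(2m) = 2.962 × 10⁻¹⁹ J.
V = KE/e = 2.962 × 10⁻¹⁹ / (1.602 × 10⁻¹⁹) = 1.85 V.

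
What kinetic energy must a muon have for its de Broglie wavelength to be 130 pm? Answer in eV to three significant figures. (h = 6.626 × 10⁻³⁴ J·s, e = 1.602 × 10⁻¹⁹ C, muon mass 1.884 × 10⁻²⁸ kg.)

p = h/λ = 6.626 × 10⁻³⁴ / 1.300 × 10⁻¹⁰ = 5.097 × 10⁻²⁴ kg·m/s.
KE = p²/(2m) = (5.097 × 10⁻²⁴)² / (2 × 1.884 × 10⁻²⁸) = 6.895 × 10⁻²⁰ J = 0.430 eV.

KE = 0.430 eV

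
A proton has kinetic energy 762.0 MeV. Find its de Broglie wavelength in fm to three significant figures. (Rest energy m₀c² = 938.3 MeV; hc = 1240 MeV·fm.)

λ = 0.874 fm

Total energy E = KE + m₀c² = 762.0 + 938.3 = 1700.3 MeV.
(pc)² = E² − (m₀c²)² = (1700.3)² − (938.3)² = 2.011 × 10⁶ MeV², so pc = 1418 MeV.
λ = hc/(pc) = 1240 MeV·fm / 1418 MeV = 0.874 fm.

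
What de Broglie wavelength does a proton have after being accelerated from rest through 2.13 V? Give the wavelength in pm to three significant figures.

λ = 19.6 pm

KE = eV = 1.602 × 10⁻¹⁹ × 2.130 = 3.412 × 10⁻¹⁹ J.
p = √(2mKE) = √(2 × 1.673 × 10⁻²⁷ × 3.412 × 10⁻¹⁹) = 3.379 × 10⁻²³ kg·m/s.
λ = h/p = 6.626 × 10⁻³⁴ / 3.379 × 10⁻²³ = 1.96 × 10⁻¹¹ m = 19.6 pm.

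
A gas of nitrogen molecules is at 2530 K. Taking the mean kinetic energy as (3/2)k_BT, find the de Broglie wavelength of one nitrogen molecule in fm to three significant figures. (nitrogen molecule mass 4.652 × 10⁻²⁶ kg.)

λ = 9490 fm

KE = (3/2)k_BT = 1.5 × 1.381 × 10⁻²³ × 2530 = 5.241 × 10⁻²⁰ J.
p = √(2mKE) = √(2 × 4.652 × 10⁻²⁶ × 5.241 × 10⁻²⁰) = 6.983 × 10⁻²³ kg·m/s.
λ = h/p = 9.49 × 10⁻¹² m = 9490 fm.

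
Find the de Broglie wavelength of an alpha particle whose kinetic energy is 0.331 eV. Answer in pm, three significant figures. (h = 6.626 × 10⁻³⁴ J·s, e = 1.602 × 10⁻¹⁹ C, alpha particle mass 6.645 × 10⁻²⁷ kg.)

KE = 0.331 eV = 5.303 × 10⁻²⁰ J.
p = √(2mKE) = √(2 × 6.645 × 10⁻²⁷ × 5.303 × 10⁻²⁰) = 2.655 × 10⁻²³ kg·m/s.
λ = h/p = 6.626 × 10⁻³⁴ / 2.655 × 10⁻²³ = 2.50 × 10⁻¹¹ m = 25.0 pm.

λ = 25.0 pm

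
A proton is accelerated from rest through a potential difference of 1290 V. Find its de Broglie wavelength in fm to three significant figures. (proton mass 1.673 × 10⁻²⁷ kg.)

λ = 797 fm

KE = eV = 1.602 × 10⁻¹⁹ × 1290 = 2.067 × 10⁻¹⁶ J.
p = √(2mKE) = √(2 × 1.673 × 10⁻²⁷ × 2.067 × 10⁻¹⁶) = 8.316 × 10⁻²² kg·m/s.
λ = h/p = 6.626 × 10⁻³⁴ / 8.316 × 10⁻²² = 7.97 × 10⁻¹³ m = 797 fm.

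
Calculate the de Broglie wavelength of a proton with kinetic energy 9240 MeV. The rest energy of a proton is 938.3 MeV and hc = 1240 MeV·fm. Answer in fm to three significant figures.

Total energy E = KE + m₀c² = 9240 + 938.3 = 10178.3 MeV.
(pc)² = E² − (m₀c²)² = (10178.3)² − (938.3)² = 1.027 × 10⁸ MeV², so pc = 1.013 × 10⁴ MeV.
λ = hc/(pc) = 1240 MeV·fm / 1.013 × 10⁴ MeV = 0.122 fm.

λ = 0.122 fm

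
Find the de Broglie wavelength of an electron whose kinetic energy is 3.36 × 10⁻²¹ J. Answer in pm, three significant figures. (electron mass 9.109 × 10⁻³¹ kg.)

p = √(2mKE) = √(2 × 9.109 × 10⁻³¹ × 3.360 × 10⁻²¹) = 7.824 × 10⁻²⁶ kg·m/s.
λ = h/p = 6.626 × 10⁻³⁴ / 7.824 × 10⁻²⁶ = 8.47 × 10⁻⁹ m = 8470 pm.

λ = 8470 pm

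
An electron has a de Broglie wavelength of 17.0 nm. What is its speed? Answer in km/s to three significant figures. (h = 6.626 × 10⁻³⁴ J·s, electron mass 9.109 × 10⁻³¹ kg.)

p = h/λ = 6.626 × 10⁻³⁴ / 1.700 × 10⁻⁸ = 3.898 × 10⁻²⁶ kg·m/s.
v = p/m = 3.898 × 10⁻²⁶ / 9.109 × 10⁻³¹ = 4.28 × 10⁴ m/s = 42.8 km/s.

v = 42.8 km/s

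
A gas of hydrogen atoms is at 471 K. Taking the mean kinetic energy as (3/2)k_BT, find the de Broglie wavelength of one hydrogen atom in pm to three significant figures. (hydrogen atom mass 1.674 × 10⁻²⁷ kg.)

λ = 116 pm

KE = (3/2)k_BT = 1.5 × 1.381 × 10⁻²³ × 471 = 9.757 × 10⁻²¹ J.
p = √(2mKE) = √(2 × 1.674 × 10⁻²⁷ × 9.757 × 10⁻²¹) = 5.715 × 10⁻²⁴ kg·m/s.
λ = h/p = 1.16 × 10⁻¹⁰ m = 116 pm.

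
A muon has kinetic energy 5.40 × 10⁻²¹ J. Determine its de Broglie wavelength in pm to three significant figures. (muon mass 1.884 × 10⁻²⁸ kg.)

λ = 465 pm

p = √(2mKE) = √(2 × 1.884 × 10⁻²⁸ × 5.400 × 10⁻²¹) = 1.426 × 10⁻²⁴ kg·m/s.
λ = h/p = 6.626 × 10⁻³⁴ / 1.426 × 10⁻²⁴ = 4.65 × 10⁻¹⁰ m = 465 pm.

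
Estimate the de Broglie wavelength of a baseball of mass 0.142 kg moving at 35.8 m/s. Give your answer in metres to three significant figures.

λ = 1.30 × 10⁻³⁴ m

p = mv = 0.142 × 35.8 = 5.084 kg·m/s.
λ = h/p = 6.626 × 10⁻³⁴ / 5.084 = 1.30 × 10⁻³⁴ m.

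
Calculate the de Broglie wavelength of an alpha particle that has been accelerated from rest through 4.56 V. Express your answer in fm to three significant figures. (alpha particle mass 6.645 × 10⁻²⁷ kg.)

KE = 2eV = 2 × 1.602 × 10⁻¹⁹ × 4.560 = 1.461 × 10⁻¹⁸ J.
p = √(2mKE) = √(2 × 6.645 × 10⁻²⁷ × 1.461 × 10⁻¹⁸) = 1.393 × 10⁻²² kg·m/s.
λ = h/p = 6.626 × 10⁻³⁴ / 1.393 × 10⁻²² = 4.76 × 10⁻¹² m = 4760 fm.

λ = 4760 fm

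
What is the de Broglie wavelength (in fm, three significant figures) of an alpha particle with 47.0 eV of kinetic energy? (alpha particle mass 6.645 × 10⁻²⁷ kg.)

λ = 2090 fm

KE = 47.0 eV = 7.529 × 10⁻¹⁸ J.
p = √(2mKE) = √(2 × 6.645 × 10⁻²⁷ × 7.529 × 10⁻¹⁸) = 3.163 × 10⁻²² kg·m/s.
λ = h/p = 6.626 × 10⁻³⁴ / 3.163 × 10⁻²² = 2.09 × 10⁻¹² m = 2090 fm.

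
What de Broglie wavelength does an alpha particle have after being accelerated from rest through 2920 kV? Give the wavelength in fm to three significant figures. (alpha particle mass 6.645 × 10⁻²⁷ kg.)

KE = 2eV = 2 × 1.602 × 10⁻¹⁹ × 2.920 × 10⁶ = 9.356 × 10⁻¹³ J.
p = √(2mKE) = √(2 × 6.645 × 10⁻²⁷ × 9.356 × 10⁻¹³) = 1.115 × 10⁻¹⁹ kg·m/s.
λ = h/p = 6.626 × 10⁻³⁴ / 1.115 × 10⁻¹⁹ = 5.94 × 10⁻¹⁵ m = 5.94 fm.

λ = 5.94 fm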